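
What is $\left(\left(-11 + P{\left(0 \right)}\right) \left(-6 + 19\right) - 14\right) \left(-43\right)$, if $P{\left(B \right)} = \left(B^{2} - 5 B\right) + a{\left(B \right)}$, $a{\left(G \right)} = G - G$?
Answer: $6751$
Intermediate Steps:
$a{\left(G \right)} = 0$
$P{\left(B \right)} = B^{2} - 5 B$ ($P{\left(B \right)} = \left(B^{2} - 5 B\right) + 0 = B^{2} - 5 B$)
$\left(\left(-11 + P{\left(0 \right)}\right) \left(-6 + 19\right) - 14\right) \left(-43\right) = \left(\left(-11 + 0 \left(-5 + 0\right)\right) \left(-6 + 19\right) - 14\right) \left(-43\right) = \left(\left(-11 + 0 \left(-5\right)\right) 13 - 14\right) \left(-43\right) = \left(\left(-11 + 0\right) 13 - 14\right) \left(-43\right) = \left(\left(-11\right) 13 - 14\right) \left(-43\right) = \left(-143 - 14\right) \left(-43\right) = \left(-157\right) \left(-43\right) = 6751$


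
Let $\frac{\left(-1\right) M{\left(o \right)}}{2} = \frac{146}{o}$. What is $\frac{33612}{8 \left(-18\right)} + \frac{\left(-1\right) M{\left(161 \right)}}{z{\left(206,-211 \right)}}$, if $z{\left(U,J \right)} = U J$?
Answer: $- \frac{9800737165}{41988156} \approx -233.42$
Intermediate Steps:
$M{\left(o \right)} = - \frac{292}{o}$ ($M{\left(o \right)} = - 2 \frac{146}{o} = - \frac{292}{o}$)
$z{\left(U,J \right)} = J U$
$\frac{33612}{8 \left(-18\right)} + \frac{\left(-1\right) M{\left(161 \right)}}{z{\left(206,-211 \right)}} = \frac{33612}{8 \left(-18\right)} + \frac{\left(-1\right) \left(- \frac{292}{161}\right)}{\left(-211\right) 206} = \frac{33612}{-144} + \frac{\left(-1\right) \left(\left(-292\right) \frac{1}{161}\right)}{-43466} = 33612 \left(- \frac{1}{144}\right) + \left(-1\right) \left(- \frac{292}{161}\right) \left(- \frac{1}{43466}\right) = - \frac{2801}{12} + \frac{292}{161} \left(- \frac{1}{43466}\right) = - \frac{2801}{12} - \frac{146}{3499013} = - \frac{9800737165}{41988156}$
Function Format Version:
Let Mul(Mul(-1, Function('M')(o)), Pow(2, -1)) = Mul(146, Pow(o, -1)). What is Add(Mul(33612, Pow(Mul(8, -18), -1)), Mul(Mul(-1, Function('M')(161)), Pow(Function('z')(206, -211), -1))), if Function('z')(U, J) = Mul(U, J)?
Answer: Rational(-9800737165, 41988156) ≈ -233.42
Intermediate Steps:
Function('M')(o) = Mul(-292, Pow(o, -1)) (Function('M')(o) = Mul(-2, Mul(146, Pow(o, -1))) = Mul(-292, Pow(o, -1)))
Function('z')(U, J) = Mul(J, U)
Add(Mul(33612, Pow(Mul(8, -18), -1)), Mul(Mul(-1, Function('M')(161)), Pow(Function('z')(206, -211), -1))) = Add(Mul(33612, Pow(Mul(8, -18), -1)), Mul(Mul(-1, Mul(-292, Pow(161, -1))), Pow(Mul(-211, 206), -1))) = Add(Mul(33612, Pow(-144, -1)), Mul(Mul(-1, Mul(-292, Rational(1, 161))), Pow(-43466, -1))) = Add(Mul(33612, Rational(-1, 144)), Mul(Mul(-1, Rational(-292, 161)), Rational(-1, 43466))) = Add(Rational(-2801, 12), Mul(Rational(292, 161), Rational(-1, 43466))) = Add(Rational(-2801, 12), Rational(-146, 3499013)) = Rational(-9800737165, 41988156)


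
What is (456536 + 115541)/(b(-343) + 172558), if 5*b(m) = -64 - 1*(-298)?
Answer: 2860385/863024 ≈ 3.3144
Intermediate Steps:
b(m) = 234/5 (b(m) = (-64 - 1*(-298))/5 = (-64 + 298)/5 = (⅕)*234 = 234/5)
(456536 + 115541)/(b(-343) + 172558) = (456536 + 115541)/(234/5 + 172558) = 572077/(863024/5) = 572077*(5/863024) = 2860385/863024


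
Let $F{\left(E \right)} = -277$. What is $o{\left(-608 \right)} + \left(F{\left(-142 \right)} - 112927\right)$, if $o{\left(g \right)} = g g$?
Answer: $256460$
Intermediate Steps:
$o{\left(g \right)} = g^{2}$
$o{\left(-608 \right)} + \left(F{\left(-142 \right)} - 112927\right) = \left(-608\right)^{2} - 113204 = 369664 - 113204 = 256460$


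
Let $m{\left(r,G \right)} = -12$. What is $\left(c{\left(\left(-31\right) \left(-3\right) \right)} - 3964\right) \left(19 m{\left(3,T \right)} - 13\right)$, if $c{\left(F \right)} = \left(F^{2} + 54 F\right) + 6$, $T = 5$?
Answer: $-2340833$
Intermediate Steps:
$c{\left(F \right)} = 6 + F^{2} + 54 F$
$\left(c{\left(\left(-31\right) \left(-3\right) \right)} - 3964\right) \left(19 m{\left(3,T \right)} - 13\right) = \left(\left(6 + \left(\left(-31\right) \left(-3\right)\right)^{2} + 54 \left(\left(-31\right) \left(-3\right)\right)\right) - 3964\right) \left(19 \left(-12\right) - 13\right) = \left(\left(6 + 93^{2} + 54 \cdot 93\right) - 3964\right) \left(-228 - 13\right) = \left(\left(6 + 8649 + 5022\right) - 3964\right) \left(-241\right) = \left(13677 - 3964\right) \left(-241\right) = 9713 \left(-241\right) = -2340833$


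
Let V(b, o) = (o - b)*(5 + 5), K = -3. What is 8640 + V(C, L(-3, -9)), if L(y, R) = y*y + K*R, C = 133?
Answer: 7670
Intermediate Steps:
L(y, R) = y² - 3*R (L(y, R) = y*y - 3*R = y² - 3*R)
V(b, o) = -10*b + 10*o (V(b, o) = (o - b)*10 = -10*b + 10*o)
8640 + V(C, L(-3, -9)) = 8640 + (-10*133 + 10*((-3)² - 3*(-9))) = 8640 + (-1330 + 10*(9 + 27)) = 8640 + (-1330 + 10*36) = 8640 + (-1330 + 360) = 8640 - 970 = 7670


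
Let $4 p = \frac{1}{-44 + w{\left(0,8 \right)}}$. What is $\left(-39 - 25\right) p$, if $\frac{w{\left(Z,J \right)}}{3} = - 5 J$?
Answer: $\frac{4}{41} \approx 0.097561$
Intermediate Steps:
$w{\left(Z,J \right)} = - 15 J$ ($w{\left(Z,J \right)} = 3 \left(- 5 J\right) = - 15 J$)
$p = - \frac{1}{656}$ ($p = \frac{1}{4 \left(-44 - 120\right)} = \frac{1}{4 \left(-164\right)} = \frac{1}{4} \left(- \frac{1}{164}\right) = - \frac{1}{656} \approx -0.0015244$)
$\left(-39 - 25\right) p = \left(-39 - 25\right) \left(- \frac{1}{656}\right) = \left(-64\right) \left(- \frac{1}{656}\right) = \frac{4}{41}$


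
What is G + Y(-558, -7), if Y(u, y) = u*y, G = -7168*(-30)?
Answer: 218946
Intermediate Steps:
G = 215040
G + Y(-558, -7) = 215040 - 558*(-7) = 215040 + 3906 = 218946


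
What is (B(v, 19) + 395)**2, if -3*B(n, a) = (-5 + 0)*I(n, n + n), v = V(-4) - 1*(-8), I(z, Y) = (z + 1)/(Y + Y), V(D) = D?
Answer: 360430225/2304 ≈ 1.5644e+5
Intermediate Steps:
I(z, Y) = (1 + z)/(2*Y) (I(z, Y) = (1 + z)/((2*Y)) = (1 + z)*(1/(2*Y)) = (1 + z)/(2*Y))
v = 4 (v = -4 - 1*(-8) = -4 + 8 = 4)
B(n, a) = 5*(1 + n)/(12*n) (B(n, a) = -(-5 + 0)*(1 + n)/(2*(n + n))/3 = -(-5)*(1 + n)/(2*((2*n)))/3 = -(-5)*(1/(2*n))*(1 + n)/2/3 = -(-5)*(1 + n)/(4*n)/3 = -(-5)*(1 + n)/(12*n) = 5*(1 + n)/(12*n))
(B(v, 19) + 395)**2 = ((5/12)*(1 + 4)/4 + 395)**2 = ((5/12)*(1/4)*5 + 395)**2 = (25/48 + 395)**2 = (18985/48)**2 = 360430225/2304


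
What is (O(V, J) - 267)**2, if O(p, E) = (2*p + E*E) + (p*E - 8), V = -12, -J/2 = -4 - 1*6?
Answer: 19321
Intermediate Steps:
J = 20 (J = -2*(-4 - 1*6) = -2*(-4 - 6) = -2*(-10) = 20)
O(p, E) = -8 + E**2 + 2*p + E*p (O(p, E) = (2*p + E**2) + (E*p - 8) = (E**2 + 2*p) + (-8 + E*p) = -8 + E**2 + 2*p + E*p)
(O(V, J) - 267)**2 = ((-8 + 20**2 + 2*(-12) + 20*(-12)) - 267)**2 = ((-8 + 400 - 24 - 240) - 267)**2 = (128 - 267)**2 = (-139)**2 = 19321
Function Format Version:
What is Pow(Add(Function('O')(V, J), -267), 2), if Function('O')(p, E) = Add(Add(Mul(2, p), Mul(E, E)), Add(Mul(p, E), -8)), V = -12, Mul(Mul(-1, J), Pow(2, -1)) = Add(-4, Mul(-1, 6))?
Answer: 19321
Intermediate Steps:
J = 20 (J = Mul(-2, Add(-4, Mul(-1, 6))) = Mul(-2, Add(-4, -6)) = Mul(-2, -10) = 20)
Function('O')(p, E) = Add(-8, Pow(E, 2), Mul(2, p), Mul(E, p)) (Function('O')(p, E) = Add(Add(Mul(2, p), Pow(E, 2)), Add(Mul(E, p), -8)) = Add(Add(Pow(E, 2), Mul(2, p)), Add(-8, Mul(E, p))) = Add(-8, Pow(E, 2), Mul(2, p), Mul(E, p)))
Pow(Add(Function('O')(V, J), -267), 2) = Pow(Add(Add(-8, Pow(20, 2), Mul(2, -12), Mul(20, -12)), -267), 2) = Pow(Add(Add(-8, 400, -24, -240), -267), 2) = Pow(Add(128, -267), 2) = Pow(-139, 2) = 19321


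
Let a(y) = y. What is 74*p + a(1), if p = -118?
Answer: -8731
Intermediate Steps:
74*p + a(1) = 74*(-118) + 1 = -8732 + 1 = -8731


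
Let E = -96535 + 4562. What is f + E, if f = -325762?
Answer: -417735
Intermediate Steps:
E = -91973
f + E = -325762 - 91973 = -417735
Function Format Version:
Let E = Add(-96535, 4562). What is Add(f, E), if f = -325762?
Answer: -417735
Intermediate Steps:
E = -91973
Add(f, E) = Add(-325762, -91973) = -417735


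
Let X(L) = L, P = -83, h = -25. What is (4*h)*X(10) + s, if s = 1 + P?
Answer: -1082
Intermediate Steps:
s = -82 (s = 1 - 83 = -82)
(4*h)*X(10) + s = (4*(-25))*10 - 82 = -100*10 - 82 = -1000 - 82 = -1082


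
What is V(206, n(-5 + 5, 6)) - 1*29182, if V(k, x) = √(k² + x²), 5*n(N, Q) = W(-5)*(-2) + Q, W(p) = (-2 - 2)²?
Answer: -29182 + 2*√265394/5 ≈ -28976.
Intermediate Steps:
W(p) = 16 (W(p) = (-4)² = 16)
n(N, Q) = -32/5 + Q/5 (n(N, Q) = (16*(-2) + Q)/5 = (-32 + Q)/5 = -32/5 + Q/5)
V(206, n(-5 + 5, 6)) - 1*29182 = √(206² + (-32/5 + (⅕)*6)²) - 1*29182 = √(42436 + (-32/5 + 6/5)²) - 29182 = √(42436 + (-26/5)²) - 29182 = √(42436 + 676/25) - 29182 = √(1061576/25) - 29182 = 2*√265394/5 - 29182 = -29182 + 2*√265394/5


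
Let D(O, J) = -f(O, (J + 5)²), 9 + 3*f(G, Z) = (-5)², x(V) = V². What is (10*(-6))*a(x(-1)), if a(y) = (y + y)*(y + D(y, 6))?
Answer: 520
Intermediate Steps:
f(G, Z) = 16/3 (f(G, Z) = -3 + (⅓)*(-5)² = -3 + (⅓)*25 = -3 + 25/3 = 16/3)
D(O, J) = -16/3 (D(O, J) = -1*16/3 = -16/3)
a(y) = 2*y*(-16/3 + y) (a(y) = (y + y)*(y - 16/3) = (2*y)*(-16/3 + y) = 2*y*(-16/3 + y))
(10*(-6))*a(x(-1)) = (10*(-6))*((⅔)*(-1)²*(-16 + 3*(-1)²)) = -40*(-16 + 3*1) = -40*(-16 + 3) = -40*(-13) = -60*(-26/3) = 520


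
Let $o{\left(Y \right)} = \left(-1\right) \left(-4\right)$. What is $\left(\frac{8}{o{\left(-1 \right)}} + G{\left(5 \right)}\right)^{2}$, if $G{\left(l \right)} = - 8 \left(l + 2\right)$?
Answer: $2916$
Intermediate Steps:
$o{\left(Y \right)} = 4$
$G{\left(l \right)} = -16 - 8 l$ ($G{\left(l \right)} = - 8 \left(2 + l\right) = -16 - 8 l$)
$\left(\frac{8}{o{\left(-1 \right)}} + G{\left(5 \right)}\right)^{2} = \left(\frac{8}{4} - 56\right)^{2} = \left(8 \cdot \frac{1}{4} - 56\right)^{2} = \left(2 - 56\right)^{2} = \left(-54\right)^{2} = 2916$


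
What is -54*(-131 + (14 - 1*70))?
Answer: 10098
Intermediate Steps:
-54*(-131 + (14 - 1*70)) = -54*(-131 + (14 - 70)) = -54*(-131 - 56) = -54*(-187) = 10098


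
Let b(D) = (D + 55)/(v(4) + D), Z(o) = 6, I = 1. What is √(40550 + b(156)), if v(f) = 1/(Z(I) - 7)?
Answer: 17*√3371095/155 ≈ 201.37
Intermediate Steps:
v(f) = -1 (v(f) = 1/(6 - 7) = 1/(-1) = -1)
b(D) = (55 + D)/(-1 + D) (b(D) = (D + 55)/(-1 + D) = (55 + D)/(-1 + D))
√(40550 + b(156)) = √(40550 + (55 + 156)/(-1 + 156)) = √(40550 + 211/155) = √(6285461/155) = 17*√3371095/155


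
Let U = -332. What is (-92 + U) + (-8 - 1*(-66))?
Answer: -366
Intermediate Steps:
(-92 + U) + (-8 - 1*(-66)) = (-92 - 332) + (-8 - 1*(-66)) = -424 + (-8 + 66) = -424 + 58 = -366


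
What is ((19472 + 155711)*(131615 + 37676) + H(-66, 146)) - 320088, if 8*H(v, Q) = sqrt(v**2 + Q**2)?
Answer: 29656585165 + sqrt(6418)/4 ≈ 2.9657e+10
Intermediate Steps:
H(v, Q) = sqrt(Q**2 + v**2)/8 (H(v, Q) = sqrt(v**2 + Q**2)/8 = sqrt(Q**2 + v**2)/8)
((19472 + 155711)*(131615 + 37676) + H(-66, 146)) - 320088 = ((19472 + 155711)*(131615 + 37676) + sqrt(146**2 + (-66)**2)/8) - 320088 = (175183*169291 + sqrt(21316 + 4356)/8) - 320088 = (29656905253 + sqrt(25672)/8) - 320088 = (29656905253 + (2*sqrt(6418))/8) - 320088 = (29656905253 + sqrt(6418)/4) - 320088 = 29656585165 + sqrt(6418)/4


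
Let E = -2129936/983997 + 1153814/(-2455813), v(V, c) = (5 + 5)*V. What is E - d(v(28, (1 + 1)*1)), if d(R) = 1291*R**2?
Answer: -244585881753440910926/2416512624561 ≈ -1.0121e+8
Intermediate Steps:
v(V, c) = 10*V
E = -6366074032526/2416512624561 (E = -2129936*1/983997 + 1153814*(-1/2455813) = -2129936/983997 - 1153814/2455813 = -6366074032526/2416512624561 ≈ -2.6344)
E - d(v(28, (1 + 1)*1)) = -6366074032526/2416512624561 - 1291*(10*28)**2 = -6366074032526/2416512624561 - 1291*280**2 = -6366074032526/2416512624561 - 1291*78400 = -6366074032526/2416512624561 - 1*101214400 = -6366074032526/2416512624561 - 101214400 = -244585881753440910926/2416512624561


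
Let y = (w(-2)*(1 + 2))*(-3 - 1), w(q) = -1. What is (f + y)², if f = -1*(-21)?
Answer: 1089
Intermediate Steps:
f = 21
y = 12 (y = (-(1 + 2))*(-3 - 1) = -1*3*(-4) = -3*(-4) = 12)
(f + y)² = (21 + 12)² = 33² = 1089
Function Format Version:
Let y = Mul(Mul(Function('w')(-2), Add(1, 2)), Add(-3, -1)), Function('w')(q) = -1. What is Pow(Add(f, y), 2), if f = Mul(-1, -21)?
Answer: 1089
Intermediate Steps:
f = 21
y = 12 (y = Mul(Mul(-1, Add(1, 2)), Add(-3, -1)) = Mul(Mul(-1, 3), -4) = Mul(-3, -4) = 12)
Pow(Add(f, y), 2) = Pow(Add(21, 12), 2) = Pow(33, 2) = 1089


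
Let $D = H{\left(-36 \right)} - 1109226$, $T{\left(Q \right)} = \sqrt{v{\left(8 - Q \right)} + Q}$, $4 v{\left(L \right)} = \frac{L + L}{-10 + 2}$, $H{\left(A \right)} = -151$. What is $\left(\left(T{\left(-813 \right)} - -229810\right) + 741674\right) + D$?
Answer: $-137893 + \frac{i \sqrt{13829}}{4} \approx -1.3789 \cdot 10^{5} + 29.399 i$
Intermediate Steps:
$v{\left(L \right)} = - \frac{L}{16}$ ($v{\left(L \right)} = \frac{\left(L + L\right) \frac{1}{-10 + 2}}{4} = \frac{2 L \frac{1}{-8}}{4} = \frac{2 L \left(- \frac{1}{8}\right)}{4} = \frac{\left(- \frac{1}{4}\right) L}{4} = - \frac{L}{16}$)
$T{\left(Q \right)} = \sqrt{- \frac{1}{2} + \frac{17 Q}{16}}$ ($T{\left(Q \right)} = \sqrt{- \frac{8 - Q}{16} + Q} = \sqrt{\left(- \frac{1}{2} + \frac{Q}{16}\right) + Q} = \sqrt{- \frac{1}{2} + \frac{17 Q}{16}}$)
$D = -1109377$ ($D = -151 - 1109226 = -1109377$)
$\left(\left(T{\left(-813 \right)} - -229810\right) + 741674\right) + D = \left(\left(\frac{\sqrt{-8 + 17 \left(-813\right)}}{4} - -229810\right) + 741674\right) - 1109377 = \left(\left(\frac{\sqrt{-8 - 13821}}{4} + 229810\right) + 741674\right) - 1109377 = \left(\left(\frac{\sqrt{-13829}}{4} + 229810\right) + 741674\right) - 1109377 = \left(\left(\frac{i \sqrt{13829}}{4} + 229810\right) + 741674\right) - 1109377 = \left(\left(229810 + \frac{i \sqrt{13829}}{4}\right) + 741674\right) - 1109377 = \left(971484 + \frac{i \sqrt{13829}}{4}\right) - 1109377 = -137893 + \frac{i \sqrt{13829}}{4}$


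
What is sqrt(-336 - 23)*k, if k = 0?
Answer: 0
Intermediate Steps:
sqrt(-336 - 23)*k = sqrt(-336 - 23)*0 = sqrt(-359)*0 = (I*sqrt(359))*0 = 0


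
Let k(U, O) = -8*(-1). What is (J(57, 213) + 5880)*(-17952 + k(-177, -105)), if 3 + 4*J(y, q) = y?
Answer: -105752964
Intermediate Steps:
k(U, O) = 8
J(y, q) = -¾ + y/4
(J(57, 213) + 5880)*(-17952 + k(-177, -105)) = ((-¾ + (¼)*57) + 5880)*(-17952 + 8) = ((-¾ + 57/4) + 5880)*(-17944) = (27/2 + 5880)*(-17944) = (11787/2)*(-17944) = -105752964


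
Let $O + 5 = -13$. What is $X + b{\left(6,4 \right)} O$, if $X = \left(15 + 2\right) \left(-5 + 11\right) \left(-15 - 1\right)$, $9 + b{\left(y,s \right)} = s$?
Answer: $-1542$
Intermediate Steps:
$O = -18$ ($O = -5 - 13 = -18$)
$b{\left(y,s \right)} = -9 + s$
$X = -1632$ ($X = 17 \cdot 6 \left(-16\right) = 102 \left(-16\right) = -1632$)
$X + b{\left(6,4 \right)} O = -1632 + \left(-9 + 4\right) \left(-18\right) = -1632 - -90 = -1632 + 90 = -1542$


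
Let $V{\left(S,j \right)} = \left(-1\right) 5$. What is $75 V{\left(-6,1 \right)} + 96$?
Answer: $-279$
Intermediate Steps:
$V{\left(S,j \right)} = -5$
$75 V{\left(-6,1 \right)} + 96 = 75 \left(-5\right) + 96 = -375 + 96 = -279$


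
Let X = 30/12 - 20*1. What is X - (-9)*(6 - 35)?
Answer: -557/2 ≈ -278.50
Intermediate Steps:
X = -35/2 (X = 30*(1/12) - 20 = 5/2 - 20 = -35/2 ≈ -17.500)
X - (-9)*(6 - 35) = -35/2 - (-9)*(6 - 35) = -35/2 - (-9)*(-29) = -35/2 - 1*261 = -35/2 - 261 = -557/2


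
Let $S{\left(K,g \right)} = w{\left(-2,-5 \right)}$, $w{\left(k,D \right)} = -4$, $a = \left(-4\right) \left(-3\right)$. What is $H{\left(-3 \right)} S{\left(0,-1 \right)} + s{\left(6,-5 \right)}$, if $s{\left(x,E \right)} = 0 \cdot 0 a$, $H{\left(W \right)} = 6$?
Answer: $-24$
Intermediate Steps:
$a = 12$
$S{\left(K,g \right)} = -4$
$s{\left(x,E \right)} = 0$ ($s{\left(x,E \right)} = 0 \cdot 0 \cdot 12 = 0 \cdot 12 = 0$)
$H{\left(-3 \right)} S{\left(0,-1 \right)} + s{\left(6,-5 \right)} = 6 \left(-4\right) + 0 = -24 + 0 = -24$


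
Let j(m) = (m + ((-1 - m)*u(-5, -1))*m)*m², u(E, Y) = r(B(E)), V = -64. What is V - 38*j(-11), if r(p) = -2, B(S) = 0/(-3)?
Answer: -961046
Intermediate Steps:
B(S) = 0 (B(S) = 0*(-⅓) = 0)
u(E, Y) = -2
j(m) = m²*(m + m*(2 + 2*m)) (j(m) = (m + ((-1 - m)*(-2))*m)*m² = (m + (2 + 2*m)*m)*m² = (m + m*(2 + 2*m))*m² = m²*(m + m*(2 + 2*m)))
V - 38*j(-11) = -64 - 38*(-11)³*(3 + 2*(-11)) = -64 - (-50578)*(3 - 22) = -64 - (-50578)*(-19) = -64 - 38*25289 = -64 - 960982 = -961046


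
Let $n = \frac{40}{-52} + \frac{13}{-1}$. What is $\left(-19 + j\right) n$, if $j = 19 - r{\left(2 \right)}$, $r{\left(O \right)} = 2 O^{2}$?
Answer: $\frac{1432}{13} \approx 110.15$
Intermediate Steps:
$n = - \frac{179}{13}$ ($n = 40 \left(- \frac{1}{52}\right) + 13 \left(-1\right) = - \frac{10}{13} - 13 = - \frac{179}{13} \approx -13.769$)
$j = 11$ ($j = 19 - 2 \cdot 2^{2} = 19 - 2 \cdot 4 = 19 - 8 = 11$)
$\left(-19 + j\right) n = \left(-19 + 11\right) \left(- \frac{179}{13}\right) = \left(-8\right) \left(- \frac{179}{13}\right) = \frac{1432}{13}$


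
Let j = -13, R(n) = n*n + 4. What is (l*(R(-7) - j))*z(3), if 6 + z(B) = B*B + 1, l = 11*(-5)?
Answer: -14520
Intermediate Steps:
l = -55
R(n) = 4 + n² (R(n) = n² + 4 = 4 + n²)
z(B) = -5 + B² (z(B) = -6 + (B*B + 1) = -6 + (B² + 1) = -6 + (1 + B²) = -5 + B²)
(l*(R(-7) - j))*z(3) = (-55*((4 + (-7)²) - 1*(-13)))*(-5 + 3²) = (-55*((4 + 49) + 13))*(-5 + 9) = -55*(53 + 13)*4 = -55*66*4 = -3630*4 = -14520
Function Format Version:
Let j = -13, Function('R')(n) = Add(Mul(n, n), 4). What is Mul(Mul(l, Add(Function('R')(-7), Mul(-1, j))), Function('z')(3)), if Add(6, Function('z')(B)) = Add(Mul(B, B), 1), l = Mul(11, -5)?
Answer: -14520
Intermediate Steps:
l = -55
Function('R')(n) = Add(4, Pow(n, 2)) (Function('R')(n) = Add(Pow(n, 2), 4) = Add(4, Pow(n, 2)))
Function('z')(B) = Add(-5, Pow(B, 2)) (Function('z')(B) = Add(-6, Add(Mul(B, B), 1)) = Add(-6, Add(Pow(B, 2), 1)) = Add(-6, Add(1, Pow(B, 2))) = Add(-5, Pow(B, 2)))
Mul(Mul(l, Add(Function('R')(-7), Mul(-1, j))), Function('z')(3)) = Mul(Mul(-55, Add(Add(4, Pow(-7, 2)), Mul(-1, -13))), Add(-5, Pow(3, 2))) = Mul(Mul(-55, Add(Add(4, 49), 13)), Add(-5, 9)) = Mul(Mul(-55, Add(53, 13)), 4) = Mul(Mul(-55, 66), 4) = Mul(-3630, 4) = -14520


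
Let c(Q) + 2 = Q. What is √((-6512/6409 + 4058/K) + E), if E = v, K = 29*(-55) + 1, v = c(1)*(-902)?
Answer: √23441498050529533/5107973 ≈ 29.974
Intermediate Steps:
c(Q) = -2 + Q
v = 902 (v = (-2 + 1)*(-902) = -1*(-902) = 902)
K = -1594 (K = -1595 + 1 = -1594)
E = 902
√((-6512/6409 + 4058/K) + E) = √((-6512/6409 + 4058/(-1594)) + 902) = √((-6512*1/6409 + 4058*(-1/1594)) + 902) = √((-6512/6409 - 2029/797) + 902) = √(-18193925/5107973 + 902) = √(4589197721/5107973) = √23441498050529533/5107973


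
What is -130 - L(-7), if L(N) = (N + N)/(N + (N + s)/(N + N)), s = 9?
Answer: -3299/25 ≈ -131.96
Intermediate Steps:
L(N) = 2*N/(N + (9 + N)/(2*N)) (L(N) = (N + N)/(N + (N + 9)/(N + N)) = (2*N)/(N + (9 + N)/((2*N))) = (2*N)/(N + (1/(2*N))*(9 + N)) = (2*N)/(N + (9 + N)/(2*N)) = 2*N/(N + (9 + N)/(2*N)))
-130 - L(-7) = -130 - 4*(-7)**2/(9 - 7 + 2*(-7)**2) = -130 - 4*49/(9 - 7 + 2*49) = -130 - 4*49/(9 - 7 + 98) = -130 - 4*49/100 = -130 - 1*49/25 = -130 - 49/25 = -3299/25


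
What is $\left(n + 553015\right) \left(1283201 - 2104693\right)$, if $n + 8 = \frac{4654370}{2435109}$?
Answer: $- \frac{1106251503618942436}{2435109} \approx -4.5429 \cdot 10^{11}$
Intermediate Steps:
$n = - \frac{14826502}{2435109}$ ($n = -8 + \frac{4654370}{2435109} = - \frac{14826502}{2435109} \approx -6.0886$)
$\left(n + 553015\right) \left(1283201 - 2104693\right) = \left(- \frac{14826502}{2435109} + 553015\right) \left(1283201 - 2104693\right) = \frac{1346636977133}{2435109} \left(-821492\right) = - \frac{1106251503618942436}{2435109}$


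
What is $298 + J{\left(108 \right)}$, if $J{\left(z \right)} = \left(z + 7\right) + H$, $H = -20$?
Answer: $393$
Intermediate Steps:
$J{\left(z \right)} = -13 + z$ ($J{\left(z \right)} = \left(z + 7\right) - 20 = \left(7 + z\right) - 20 = -13 + z$)
$298 + J{\left(108 \right)} = 298 + \left(-13 + 108\right) = 298 + 95 = 393$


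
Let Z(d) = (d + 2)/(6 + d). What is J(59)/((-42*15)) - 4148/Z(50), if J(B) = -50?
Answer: -3658471/819 ≈ -4467.0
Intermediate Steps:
Z(d) = (2 + d)/(6 + d)
J(59)/((-42*15)) - 4148/Z(50) = -50/((-42*15)) - 4148*(6 + 50)/(2 + 50) = -50/(-630) - 4148/(52/56) = -50*(-1/630) - 4148/((1/56)*52) = 5/63 - 4148/13/14 = 5/63 - 4148*14/13 = 5/63 - 58072/13 = -3658471/819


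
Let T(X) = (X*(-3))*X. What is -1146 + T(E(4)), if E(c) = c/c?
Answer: -1149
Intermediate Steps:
E(c) = 1
T(X) = -3*X² (T(X) = (-3*X)*X = -3*X²)
-1146 + T(E(4)) = -1146 - 3*1² = -1146 - 3*1 = -1146 - 3 = -1149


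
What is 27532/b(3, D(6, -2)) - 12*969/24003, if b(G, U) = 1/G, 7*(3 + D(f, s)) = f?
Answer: 220282240/2667 ≈ 82596.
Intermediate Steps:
D(f, s) = -3 + f/7
27532/b(3, D(6, -2)) - 12*969/24003 = 27532/(1/3) - 12*969/24003 = 27532/(⅓) - 11628*1/24003 = 27532*3 - 1292/2667 = 82596 - 1292/2667 = 220282240/2667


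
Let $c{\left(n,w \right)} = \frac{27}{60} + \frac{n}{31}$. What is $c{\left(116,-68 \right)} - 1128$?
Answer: $- \frac{696761}{620} \approx -1123.8$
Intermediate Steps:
$c{\left(n,w \right)} = \frac{9}{20} + \frac{n}{31}$ ($c{\left(n,w \right)} = 27 \cdot \frac{1}{60} + n \frac{1}{31} = \frac{9}{20} + \frac{n}{31}$)
$c{\left(116,-68 \right)} - 1128 = \left(\frac{9}{20} + \frac{1}{31} \cdot 116\right) - 1128 = \left(\frac{9}{20} + \frac{116}{31}\right) - 1128 = \frac{2599}{620} - 1128 = - \frac{696761}{620}$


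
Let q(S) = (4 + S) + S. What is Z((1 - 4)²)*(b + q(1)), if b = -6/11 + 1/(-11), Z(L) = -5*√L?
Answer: -885/11 ≈ -80.455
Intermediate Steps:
q(S) = 4 + 2*S
b = -7/11 (b = -6*1/11 + 1*(-1/11) = -6/11 - 1/11 = -7/11 ≈ -0.63636)
Z((1 - 4)²)*(b + q(1)) = (-5*√((1 - 4)²))*(-7/11 + (4 + 2*1)) = (-5*√((-3)²))*(-7/11 + (4 + 2)) = (-5*√9)*(-7/11 + 6) = -5*3*(59/11) = -15*59/11 = -885/11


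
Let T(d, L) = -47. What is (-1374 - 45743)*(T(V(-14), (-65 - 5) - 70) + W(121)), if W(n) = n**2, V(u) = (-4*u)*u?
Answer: -687625498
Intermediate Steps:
V(u) = -4*u**2
(-1374 - 45743)*(T(V(-14), (-65 - 5) - 70) + W(121)) = (-1374 - 45743)*(-47 + 121**2) = -47117*(-47 + 14641) = -47117*14594 = -687625498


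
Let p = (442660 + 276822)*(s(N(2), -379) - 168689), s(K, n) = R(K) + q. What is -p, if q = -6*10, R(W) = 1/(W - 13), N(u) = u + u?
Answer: 1092707531644/9 ≈ 1.2141e+11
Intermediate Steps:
N(u) = 2*u
R(W) = 1/(-13 + W)
q = -60
s(K, n) = -60 + 1/(-13 + K) (s(K, n) = 1/(-13 + K) - 60 = -60 + 1/(-13 + K))
p = -1092707531644/9 (p = (442660 + 276822)*((781 - 120*2)/(-13 + 2*2) - 168689) = 719482*((781 - 60*4)/(-13 + 4) - 168689) = 719482*((781 - 240)/(-9) - 168689) = 719482*(-⅑*541 - 168689) = 719482*(-541/9 - 168689) = 719482*(-1518742/9) = -1092707531644/9 ≈ -1.2141e+11)
-p = -1*(-1092707531644/9) = 1092707531644/9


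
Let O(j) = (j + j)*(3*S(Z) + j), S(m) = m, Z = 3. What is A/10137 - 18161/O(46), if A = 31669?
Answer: -2168447/4663020 ≈ -0.46503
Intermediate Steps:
O(j) = 2*j*(9 + j) (O(j) = (j + j)*(3*3 + j) = (2*j)*(9 + j) = 2*j*(9 + j))
A/10137 - 18161/O(46) = 31669/10137 - 18161*1/(92*(9 + 46)) = 31669*(1/10137) - 18161/(2*46*55) = 31669/10137 - 18161/5060 = 31669/10137 - 18161*1/5060 = 31669/10137 - 1651/460 = -2168447/4663020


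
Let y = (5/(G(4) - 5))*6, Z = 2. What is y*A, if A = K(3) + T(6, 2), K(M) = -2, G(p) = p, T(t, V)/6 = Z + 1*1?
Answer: -480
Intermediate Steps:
T(t, V) = 18 (T(t, V) = 6*(2 + 1*1) = 6*(2 + 1) = 6*3 = 18)
A = 16 (A = -2 + 18 = 16)
y = -30 (y = (5/(4 - 5))*6 = (5/(-1))*6 = -1*5*6 = -5*6 = -30)
y*A = -30*16 = -480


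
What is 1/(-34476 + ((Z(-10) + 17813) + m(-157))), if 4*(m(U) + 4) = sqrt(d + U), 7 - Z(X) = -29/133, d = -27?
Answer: -25625642/426917625863 - 17689*I*sqrt(46)/9819105394849 ≈ -6.0025e-5 - 1.2218e-8*I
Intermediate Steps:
Z(X) = 960/133 (Z(X) = 7 - (-29)/133 = 7 - 1*(-29/133) = 7 + 29/133 = 960/133)
m(U) = -4 + sqrt(-27 + U)/4
1/(-34476 + ((Z(-10) + 17813) + m(-157))) = 1/(-34476 + ((960/133 + 17813) + (-4 + sqrt(-27 - 157)/4))) = 1/(-34476 + (2370089/133 + (-4 + sqrt(-184)/4))) = 1/(-34476 + (2370089/133 + (-4 + (2*I*sqrt(46))/4))) = 1/(-34476 + (2370089/133 + (-4 + I*sqrt(46)/2))) = 1/(-34476 + (2369557/133 + I*sqrt(46)/2)) = 1/(-2215751/133 + I*sqrt(46)/2)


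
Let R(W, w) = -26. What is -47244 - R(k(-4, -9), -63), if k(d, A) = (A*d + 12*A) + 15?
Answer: -47218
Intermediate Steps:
k(d, A) = 15 + 12*A + A*d (k(d, A) = (12*A + A*d) + 15 = 15 + 12*A + A*d)
-47244 - R(k(-4, -9), -63) = -47244 - 1*(-26) = -47244 + 26 = -47218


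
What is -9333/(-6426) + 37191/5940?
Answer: 9719/1260 ≈ 7.7135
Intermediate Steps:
-9333/(-6426) + 37191/5940 = -9333*(-1/6426) + 37191*(1/5940) = 61/42 + 1127/180 = 9719/1260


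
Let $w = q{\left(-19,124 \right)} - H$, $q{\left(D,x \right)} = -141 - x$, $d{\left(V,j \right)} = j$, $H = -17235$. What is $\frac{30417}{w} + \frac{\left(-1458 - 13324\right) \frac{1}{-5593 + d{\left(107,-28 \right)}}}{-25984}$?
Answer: $\frac{1110584112037}{619642851520} \approx 1.7923$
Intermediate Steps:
$w = 16970$ ($w = \left(-141 - 124\right) - -17235 = \left(-141 - 124\right) + 17235 = -265 + 17235 = 16970$)
$\frac{30417}{w} + \frac{\left(-1458 - 13324\right) \frac{1}{-5593 + d{\left(107,-28 \right)}}}{-25984} = \frac{30417}{16970} + \frac{\left(-1458 - 13324\right) \frac{1}{-5593 - 28}}{-25984} = 30417 \cdot \frac{1}{16970} + - \frac{14782}{-5621} \left(- \frac{1}{25984}\right) = \frac{30417}{16970} + \left(-14782\right) \left(- \frac{1}{5621}\right) \left(- \frac{1}{25984}\right) = \frac{30417}{16970} + \frac{14782}{5621} \left(- \frac{1}{25984}\right) = \frac{30417}{16970} - \frac{7391}{73028032} = \frac{1110584112037}{619642851520}$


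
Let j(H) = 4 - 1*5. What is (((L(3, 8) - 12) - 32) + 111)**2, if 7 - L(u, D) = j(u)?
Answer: 5625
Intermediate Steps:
j(H) = -1 (j(H) = 4 - 5 = -1)
L(u, D) = 8 (L(u, D) = 7 - 1*(-1) = 7 + 1 = 8)
(((L(3, 8) - 12) - 32) + 111)**2 = (((8 - 12) - 32) + 111)**2 = ((-4 - 32) + 111)**2 = (-36 + 111)**2 = 75**2 = 5625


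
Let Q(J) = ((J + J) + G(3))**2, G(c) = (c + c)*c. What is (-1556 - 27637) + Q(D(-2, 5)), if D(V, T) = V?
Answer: -28997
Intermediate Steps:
G(c) = 2*c**2 (G(c) = (2*c)*c = 2*c**2)
Q(J) = (18 + 2*J)**2 (Q(J) = ((J + J) + 2*3**2)**2 = (2*J + 2*9)**2 = (2*J + 18)**2 = (18 + 2*J)**2)
(-1556 - 27637) + Q(D(-2, 5)) = (-1556 - 27637) + 4*(9 - 2)**2 = -29193 + 4*7**2 = -29193 + 4*49 = -29193 + 196 = -28997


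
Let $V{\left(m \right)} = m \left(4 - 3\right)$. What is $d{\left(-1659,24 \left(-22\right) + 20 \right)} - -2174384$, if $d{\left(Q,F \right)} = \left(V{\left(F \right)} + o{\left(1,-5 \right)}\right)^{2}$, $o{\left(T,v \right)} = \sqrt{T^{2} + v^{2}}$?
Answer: $2432474 - 1016 \sqrt{26} \approx 2.4273 \cdot 10^{6}$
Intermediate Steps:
$V{\left(m \right)} = m$ ($V{\left(m \right)} = m 1 = m$)
$d{\left(Q,F \right)} = \left(F + \sqrt{26}\right)^{2}$ ($d{\left(Q,F \right)} = \left(F + \sqrt{1^{2} + \left(-5\right)^{2}}\right)^{2} = \left(F + \sqrt{1 + 25}\right)^{2} = \left(F + \sqrt{26}\right)^{2}$)
$d{\left(-1659,24 \left(-22\right) + 20 \right)} - -2174384 = \left(\left(24 \left(-22\right) + 20\right) + \sqrt{26}\right)^{2} - -2174384 = \left(\left(-528 + 20\right) + \sqrt{26}\right)^{2} + 2174384 = \left(-508 + \sqrt{26}\right)^{2} + 2174384 = 2174384 + \left(-508 + \sqrt{26}\right)^{2}$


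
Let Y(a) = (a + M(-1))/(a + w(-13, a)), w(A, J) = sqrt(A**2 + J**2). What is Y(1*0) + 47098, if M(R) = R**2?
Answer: 612275/13 ≈ 47098.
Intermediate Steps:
Y(a) = (1 + a)/(a + sqrt(169 + a**2)) (Y(a) = (a + (-1)**2)/(a + sqrt((-13)**2 + a**2)) = (a + 1)/(a + sqrt(169 + a**2)) = (1 + a)/(a + sqrt(169 + a**2)))
Y(1*0) + 47098 = (1 + 1*0)/(1*0 + sqrt(169 + (1*0)**2)) + 47098 = (1 + 0)/(0 + sqrt(169 + 0**2)) + 47098 = 1/(0 + sqrt(169 + 0)) + 47098 = 1/(0 + sqrt(169)) + 47098 = 1/(0 + 13) + 47098 = 1/13 + 47098 = 612275/13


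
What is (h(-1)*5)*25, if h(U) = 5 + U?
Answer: 500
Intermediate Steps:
(h(-1)*5)*25 = ((5 - 1)*5)*25 = (4*5)*25 = 20*25 = 500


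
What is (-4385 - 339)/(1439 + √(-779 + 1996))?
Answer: -1699459/517376 + 1181*√1217/517376 ≈ -3.2051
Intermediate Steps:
(-4385 - 339)/(1439 + √(-779 + 1996)) = -4724/(1439 + √1217)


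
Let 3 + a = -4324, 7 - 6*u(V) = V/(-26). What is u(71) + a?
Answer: -674759/156 ≈ -4325.4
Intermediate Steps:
u(V) = 7/6 + V/156 (u(V) = 7/6 - V/(6*(-26)) = 7/6 - V*(-1)/(6*26) = 7/6 - (-1)*V/156 = 7/6 + V/156)
a = -4327 (a = -3 - 4324 = -4327)
u(71) + a = (7/6 + (1/156)*71) - 4327 = (7/6 + 71/156) - 4327 = 253/156 - 4327 = -674759/156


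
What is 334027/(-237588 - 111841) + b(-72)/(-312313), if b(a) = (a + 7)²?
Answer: -105797311976/109131219277 ≈ -0.96945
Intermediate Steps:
b(a) = (7 + a)²
334027/(-237588 - 111841) + b(-72)/(-312313) = 334027/(-237588 - 111841) + (7 - 72)²/(-312313) = 334027/(-349429) + (-65)²*(-1/312313) = 334027*(-1/349429) + 4225*(-1/312313) = -334027/349429 - 4225/312313 = -105797311976/109131219277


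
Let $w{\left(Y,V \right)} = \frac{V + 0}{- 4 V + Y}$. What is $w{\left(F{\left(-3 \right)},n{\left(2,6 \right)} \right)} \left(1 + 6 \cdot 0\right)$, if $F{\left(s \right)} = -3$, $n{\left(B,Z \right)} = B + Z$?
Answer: $- \frac{8}{35} \approx -0.22857$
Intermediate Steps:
$w{\left(Y,V \right)} = \frac{V}{Y - 4 V}$
$w{\left(F{\left(-3 \right)},n{\left(2,6 \right)} \right)} \left(1 + 6 \cdot 0\right) = - \frac{2 + 6}{\left(-1\right) \left(-3\right) + 4 \left(2 + 6\right)} \left(1 + 6 \cdot 0\right) = \left(-1\right) 8 \frac{1}{3 + 4 \cdot 8} \left(1 + 0\right) = \left(-1\right) 8 \frac{1}{3 + 32} \cdot 1 = \left(-1\right) 8 \cdot \frac{1}{35} \cdot 1 = \left(- \frac{8}{35}\right) 1 = - \frac{8}{35}$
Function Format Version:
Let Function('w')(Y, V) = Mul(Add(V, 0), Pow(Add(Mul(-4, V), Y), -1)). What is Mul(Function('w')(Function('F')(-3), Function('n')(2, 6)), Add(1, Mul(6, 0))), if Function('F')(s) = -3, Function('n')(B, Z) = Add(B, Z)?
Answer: Rational(-8, 35) ≈ -0.22857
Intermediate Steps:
Function('w')(Y, V) = Mul(V, Pow(Add(Y, Mul(-4, V)), -1))
Mul(Function('w')(Function('F')(-3), Function('n')(2, 6)), Add(1, Mul(6, 0))) = Mul(Mul(-1, Add(2, 6), Pow(Add(Mul(-1, -3), Mul(4, Add(2, 6))), -1)), Add(1, Mul(6, 0))) = Mul(Mul(-1, 8, Pow(Add(3, Mul(4, 8)), -1)), Add(1, 0)) = Mul(Mul(-1, 8, Pow(Add(3, 32), -1)), 1) = Mul(Mul(-1, 8, Pow(35, -1)), 1) = Mul(Mul(-1, 8, Rational(1, 35)), 1) = Mul(Rational(-8, 35), 1) = Rational(-8, 35)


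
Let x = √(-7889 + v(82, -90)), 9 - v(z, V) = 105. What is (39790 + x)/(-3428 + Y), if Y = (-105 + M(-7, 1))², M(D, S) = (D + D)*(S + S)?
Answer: 39790/14261 + I*√7985/14261 ≈ 2.7901 + 0.006266*I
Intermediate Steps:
M(D, S) = 4*D*S (M(D, S) = (2*D)*(2*S) = 4*D*S)
v(z, V) = -96 (v(z, V) = 9 - 1*105 = 9 - 105 = -96)
x = I*√7985 (x = √(-7889 - 96) = √(-7985) = I*√7985 ≈ 89.359*I)
Y = 17689 (Y = (-105 + 4*(-7)*1)² = (-105 - 28)² = (-133)² = 17689)
(39790 + x)/(-3428 + Y) = (39790 + I*√7985)/(-3428 + 17689) = (39790 + I*√7985)/14261 = (39790 + I*√7985)*(1/14261) = 39790/14261 + I*√7985/14261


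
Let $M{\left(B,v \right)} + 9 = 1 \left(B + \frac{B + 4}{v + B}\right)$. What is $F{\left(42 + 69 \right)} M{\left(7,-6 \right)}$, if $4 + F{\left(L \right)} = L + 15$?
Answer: $1098$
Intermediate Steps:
$F{\left(L \right)} = 11 + L$ ($F{\left(L \right)} = -4 + \left(L + 15\right) = -4 + \left(15 + L\right) = 11 + L$)
$M{\left(B,v \right)} = -9 + B + \frac{4 + B}{B + v}$ ($M{\left(B,v \right)} = -9 + 1 \left(B + \frac{B + 4}{v + B}\right) = -9 + 1 \left(B + \frac{4 + B}{B + v}\right) = -9 + \left(B + \frac{4 + B}{B + v}\right) = -9 + B + \frac{4 + B}{B + v}$)
$F{\left(42 + 69 \right)} M{\left(7,-6 \right)} = \left(11 + \left(42 + 69\right)\right) \frac{4 + 7^{2} - -54 - 56 + 7 \left(-6\right)}{7 - 6} = \left(11 + 111\right) \frac{4 + 49 + 54 - 56 - 42}{1} = 122 \cdot 1 \cdot 9 = 122 \cdot 9 = 1098$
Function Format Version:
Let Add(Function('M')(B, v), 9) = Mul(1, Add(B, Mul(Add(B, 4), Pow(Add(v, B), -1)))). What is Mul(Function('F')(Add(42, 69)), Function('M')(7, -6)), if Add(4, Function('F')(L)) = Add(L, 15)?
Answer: 1098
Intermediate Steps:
Function('F')(L) = Add(11, L) (Function('F')(L) = Add(-4, Add(L, 15)) = Add(-4, Add(15, L)) = Add(11, L))
Function('M')(B, v) = Add(-9, B, Mul(Pow(Add(B, v), -1), Add(4, B))) (Function('M')(B, v) = Add(-9, Mul(1, Add(B, Mul(Add(B, 4), Pow(Add(v, B), -1))))) = Add(-9, Mul(1, Add(B, Mul(Add(4, B), Pow(Add(B, v), -1))))) = Add(-9, Mul(1, Add(B, Mul(Pow(Add(B, v), -1), Add(4, B))))) = Add(-9, Add(B, Mul(Pow(Add(B, v), -1), Add(4, B)))) = Add(-9, B, Mul(Pow(Add(B, v), -1), Add(4, B))))
Mul(Function('F')(Add(42, 69)), Function('M')(7, -6)) = Mul(Add(11, Add(42, 69)), Mul(Pow(Add(7, -6), -1), Add(4, Pow(7, 2), Mul(-9, -6), Mul(-8, 7), Mul(7, -6)))) = Mul(Add(11, 111), Mul(Pow(1, -1), Add(4, 49, 54, -56, -42))) = Mul(122, Mul(1, 9)) = Mul(122, 9) = 1098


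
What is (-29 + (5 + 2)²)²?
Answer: 400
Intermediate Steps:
(-29 + (5 + 2)²)² = (-29 + 7²)² = (-29 + 49)² = 20² = 400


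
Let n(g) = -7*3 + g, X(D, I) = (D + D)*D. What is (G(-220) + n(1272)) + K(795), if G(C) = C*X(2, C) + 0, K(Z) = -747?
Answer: -1256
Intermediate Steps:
X(D, I) = 2*D² (X(D, I) = (2*D)*D = 2*D²)
n(g) = -21 + g
G(C) = 8*C (G(C) = C*(2*2²) + 0 = C*(2*4) + 0 = C*8 + 0 = 8*C + 0 = 8*C)
(G(-220) + n(1272)) + K(795) = (8*(-220) + (-21 + 1272)) - 747 = (-1760 + 1251) - 747 = -509 - 747 = -1256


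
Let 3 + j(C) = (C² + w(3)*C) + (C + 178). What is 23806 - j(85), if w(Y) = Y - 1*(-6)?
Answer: 15556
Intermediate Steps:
w(Y) = 6 + Y (w(Y) = Y + 6 = 6 + Y)
j(C) = 175 + C² + 10*C (j(C) = -3 + ((C² + (6 + 3)*C) + (C + 178)) = -3 + ((C² + 9*C) + (178 + C)) = -3 + (178 + C² + 10*C) = 175 + C² + 10*C)
23806 - j(85) = 23806 - (175 + 85² + 10*85) = 23806 - (175 + 7225 + 850) = 23806 - 1*8250 = 23806 - 8250 = 15556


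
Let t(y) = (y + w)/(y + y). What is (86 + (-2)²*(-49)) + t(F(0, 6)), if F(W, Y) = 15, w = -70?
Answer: -671/6 ≈ -111.83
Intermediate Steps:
t(y) = (-70 + y)/(2*y) (t(y) = (y - 70)/(y + y) = (-70 + y)/((2*y)) = (-70 + y)*(1/(2*y)) = (-70 + y)/(2*y))
(86 + (-2)²*(-49)) + t(F(0, 6)) = (86 + (-2)²*(-49)) + (½)*(-70 + 15)/15 = (86 + 4*(-49)) + (½)*(1/15)*(-55) = (86 - 196) - 11/6 = -110 - 11/6 = -671/6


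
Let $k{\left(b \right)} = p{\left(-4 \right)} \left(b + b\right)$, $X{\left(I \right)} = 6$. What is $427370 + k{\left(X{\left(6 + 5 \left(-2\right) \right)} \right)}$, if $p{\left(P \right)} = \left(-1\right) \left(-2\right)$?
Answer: $427394$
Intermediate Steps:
$p{\left(P \right)} = 2$
$k{\left(b \right)} = 4 b$ ($k{\left(b \right)} = 2 \left(b + b\right) = 2 \cdot 2 b = 4 b$)
$427370 + k{\left(X{\left(6 + 5 \left(-2\right) \right)} \right)} = 427370 + 4 \cdot 6 = 427370 + 24 = 427394$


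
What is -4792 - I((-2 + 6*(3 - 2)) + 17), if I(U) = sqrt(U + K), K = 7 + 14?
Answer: -4792 - sqrt(42) ≈ -4798.5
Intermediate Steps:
K = 21
I(U) = sqrt(21 + U) (I(U) = sqrt(U + 21) = sqrt(21 + U))
-4792 - I((-2 + 6*(3 - 2)) + 17) = -4792 - sqrt(21 + ((-2 + 6*(3 - 2)) + 17)) = -4792 - sqrt(21 + ((-2 + 6*1) + 17)) = -4792 - sqrt(21 + ((-2 + 6) + 17)) = -4792 - sqrt(21 + (4 + 17)) = -4792 - sqrt(21 + 21) = -4792 - sqrt(42)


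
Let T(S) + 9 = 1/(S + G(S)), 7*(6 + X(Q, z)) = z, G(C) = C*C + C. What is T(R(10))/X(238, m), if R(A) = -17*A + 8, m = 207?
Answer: -1632953/4276800 ≈ -0.38182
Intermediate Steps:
G(C) = C + C² (G(C) = C² + C = C + C²)
X(Q, z) = -6 + z/7
R(A) = 8 - 17*A
T(S) = -9 + 1/(S + S*(1 + S))
T(R(10))/X(238, m) = ((1 - 18*(8 - 17*10) - 9*(8 - 17*10)²)/((8 - 17*10)*(2 + (8 - 17*10))))/(-6 + (⅐)*207) = ((1 - 18*(8 - 170) - 9*(8 - 170)²)/((8 - 170)*(2 + (8 - 170))))/(-6 + 207/7) = ((1 - 18*(-162) - 9*(-162)²)/((-162)*(2 - 162)))/(165/7) = -1/162*(1 + 2916 - 9*26244)/(-160)*(7/165) = -1/162*(-1/160)*(1 + 2916 - 236196)*(7/165) = -1/162*(-1/160)*(-233279)*(7/165) = -233279/25920*7/165 = -1632953/4276800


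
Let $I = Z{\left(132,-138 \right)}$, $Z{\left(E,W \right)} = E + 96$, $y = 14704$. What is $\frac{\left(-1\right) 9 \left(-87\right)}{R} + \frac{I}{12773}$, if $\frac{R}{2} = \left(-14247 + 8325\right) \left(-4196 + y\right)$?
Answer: $\frac{3151793133}{176631788144} \approx 0.017844$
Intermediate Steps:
$Z{\left(E,W \right)} = 96 + E$
$I = 228$ ($I = 96 + 132 = 228$)
$R = -124456752$ ($R = 2 \left(-14247 + 8325\right) \left(-4196 + 14704\right) = 2 \left(\left(-5922\right) 10508\right) = 2 \left(-62228376\right) = -124456752$)
$\frac{\left(-1\right) 9 \left(-87\right)}{R} + \frac{I}{12773} = \frac{\left(-1\right) 9 \left(-87\right)}{-124456752} + \frac{228}{12773} = \left(-9\right) \left(-87\right) \left(- \frac{1}{124456752}\right) + 228 \cdot \frac{1}{12773} = 783 \left(- \frac{1}{124456752}\right) + \frac{228}{12773} = - \frac{87}{13828528} + \frac{228}{12773} = \frac{3151793133}{176631788144}$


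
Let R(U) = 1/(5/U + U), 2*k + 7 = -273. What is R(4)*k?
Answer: -80/3 ≈ -26.667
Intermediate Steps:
k = -140 (k = -7/2 + (½)*(-273) = -7/2 - 273/2 = -140)
R(U) = 1/(U + 5/U)
R(4)*k = (4/(5 + 4²))*(-140) = (4/(5 + 16))*(-140) = (4/21)*(-140) = -80/3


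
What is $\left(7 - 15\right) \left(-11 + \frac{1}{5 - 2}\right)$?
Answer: $\frac{256}{3} \approx 85.333$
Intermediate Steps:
$\left(7 - 15\right) \left(-11 + \frac{1}{5 - 2}\right) = \left(7 - 15\right) \left(-11 + \frac{1}{3}\right) = - 8 \left(-11 + \frac{1}{3}\right) = \left(-8\right) \left(- \frac{32}{3}\right) = \frac{256}{3}$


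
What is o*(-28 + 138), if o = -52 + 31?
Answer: -2310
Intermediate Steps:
o = -21
o*(-28 + 138) = -21*(-28 + 138) = -21*110 = -2310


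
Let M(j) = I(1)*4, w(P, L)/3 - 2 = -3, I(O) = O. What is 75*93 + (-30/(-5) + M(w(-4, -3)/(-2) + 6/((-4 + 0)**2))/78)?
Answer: 272261/39 ≈ 6981.1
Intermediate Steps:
w(P, L) = -3 (w(P, L) = 6 + 3*(-3) = 6 - 9 = -3)
M(j) = 4 (M(j) = 1*4 = 4)
75*93 + (-30/(-5) + M(w(-4, -3)/(-2) + 6/((-4 + 0)**2))/78) = 75*93 + (-30/(-5) + 4/78) = 6975 + (-30*(-1/5) + 4*(1/78)) = 6975 + (6 + 2/39) = 6975 + 236/39 = 272261/39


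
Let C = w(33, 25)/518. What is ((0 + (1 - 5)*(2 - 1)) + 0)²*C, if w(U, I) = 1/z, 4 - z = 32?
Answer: -2/1813 ≈ -0.0011031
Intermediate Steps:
z = -28 (z = 4 - 1*32 = 4 - 32 = -28)
w(U, I) = -1/28 (w(U, I) = 1/(-28) = -1/28)
C = -1/14504 (C = -1/28/518 = -1/28*1/518 = -1/14504 ≈ -6.8947e-5)
((0 + (1 - 5)*(2 - 1)) + 0)²*C = ((0 + (1 - 5)*(2 - 1)) + 0)²*(-1/14504) = ((0 - 4*1) + 0)²*(-1/14504) = ((0 - 4) + 0)²*(-1/14504) = (-4 + 0)²*(-1/14504) = (-4)²*(-1/14504) = 16*(-1/14504) = -2/1813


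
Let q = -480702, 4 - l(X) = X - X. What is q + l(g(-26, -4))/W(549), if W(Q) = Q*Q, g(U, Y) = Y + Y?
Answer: -144884063498/301401 ≈ -4.8070e+5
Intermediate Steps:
g(U, Y) = 2*Y
W(Q) = Q**2
l(X) = 4 (l(X) = 4 - (X - X) = 4 - 1*0 = 4 + 0 = 4)
q + l(g(-26, -4))/W(549) = -480702 + 4/(549**2) = -480702 + 4/301401 = -144884063498/301401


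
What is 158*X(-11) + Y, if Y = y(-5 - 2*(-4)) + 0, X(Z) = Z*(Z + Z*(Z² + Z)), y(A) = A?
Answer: 2122101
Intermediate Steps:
X(Z) = Z*(Z + Z*(Z + Z²))
Y = 3 (Y = (-5 - 2*(-4)) + 0 = (-5 + 8) + 0 = 3 + 0 = 3)
158*X(-11) + Y = 158*((-11)²*(1 - 11 + (-11)²)) + 3 = 158*(121*(1 - 11 + 121)) + 3 = 158*(121*111) + 3 = 158*13431 + 3 = 2122098 + 3 = 2122101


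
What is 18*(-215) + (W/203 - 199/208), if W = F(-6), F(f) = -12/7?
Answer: -1144133435/295568 ≈ -3871.0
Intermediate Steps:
F(f) = -12/7 (F(f) = -12*⅐ = -12/7)
W = -12/7 ≈ -1.7143
18*(-215) + (W/203 - 199/208) = 18*(-215) + (-12/7/203 - 199/208) = -3870 + (-12/7*1/203 - 199*1/208) = -3870 + (-12/1421 - 199/208) = -3870 - 285275/295568 = -1144133435/295568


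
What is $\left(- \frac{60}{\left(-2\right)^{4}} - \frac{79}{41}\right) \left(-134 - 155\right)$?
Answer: $\frac{269059}{164} \approx 1640.6$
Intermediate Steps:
$\left(- \frac{60}{\left(-2\right)^{4}} - \frac{79}{41}\right) \left(-134 - 155\right) = \left(- \frac{60}{16} - \frac{79}{41}\right) \left(-289\right) = \left(\left(-60\right) \frac{1}{16} - \frac{79}{41}\right) \left(-289\right) = \left(- \frac{15}{4} - \frac{79}{41}\right) \left(-289\right) = \left(- \frac{931}{164}\right) \left(-289\right) = \frac{269059}{164}$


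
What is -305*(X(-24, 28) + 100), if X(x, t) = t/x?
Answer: -180865/6 ≈ -30144.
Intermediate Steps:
-305*(X(-24, 28) + 100) = -305*(28/(-24) + 100) = -305*(28*(-1/24) + 100) = -305*(-7/6 + 100) = -305*593/6 = -180865/6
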